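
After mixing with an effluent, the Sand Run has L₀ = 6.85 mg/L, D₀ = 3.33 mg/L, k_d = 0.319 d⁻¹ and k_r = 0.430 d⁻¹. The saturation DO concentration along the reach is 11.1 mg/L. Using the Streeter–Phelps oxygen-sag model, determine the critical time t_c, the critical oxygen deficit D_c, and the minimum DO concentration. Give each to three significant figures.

t_c ≈ 1.02 d; D_c ≈ 3.67 mg/L; min DO ≈ 7.43 mg/L

At the critical point dD/dt = 0, so k_d L₀ e^(−k_d t) = k_r D. Substituting D(t) from the Streeter–Phelps equation and solving for t gives
t_c = ln[(k_r/k_d)(1 − D₀(k_r−k_d)/(k_d L₀))] / (k_r−k_d).
Here k_r−k_d = 0.1110 d⁻¹ and 1 − D₀(k_r−k_d)/(k_d L₀) = 1 − 3.33×0.1110/(0.319×6.85) = 0.8308, so
t_c = ln(1.348 × 0.8308) / 0.1110 = 0.1133 / 0.1110 = 1.021 d.
D_c = (k_d/k_r) L₀ e^(−k_d t_c) = (0.319/0.430) × 6.85 × e^(−0.319×1.021) = 0.7419 × 6.85 × 0.7221 = 3.670 mg/L.
Minimum DO = C_s − D_c = 11.1 − 3.670 = 7.430 mg/L.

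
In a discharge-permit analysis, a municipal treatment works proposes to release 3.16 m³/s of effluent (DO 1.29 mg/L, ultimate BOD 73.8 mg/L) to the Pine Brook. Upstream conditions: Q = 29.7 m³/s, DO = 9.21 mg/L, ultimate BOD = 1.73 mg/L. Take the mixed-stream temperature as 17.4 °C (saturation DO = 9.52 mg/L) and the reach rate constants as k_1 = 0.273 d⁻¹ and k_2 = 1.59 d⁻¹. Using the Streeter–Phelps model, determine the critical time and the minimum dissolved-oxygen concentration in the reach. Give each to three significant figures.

t_c ≈ 0.648 d; minimum DO ≈ 8.27 mg/L

Mixed DO = (29.7×9.21 + 3.16×1.29)/(29.7+3.16) = 277.6/32.86 = 8.448 mg/L.
Mixed L₀ = (29.7×1.73 + 3.16×73.8)/(32.86) = 284.6/32.86 = 8.661 mg/L.
Initial deficit D₀ = C_s − DO₀ = 9.52 − 8.448 = 1.072 mg/L.
t_c = (1/1.317) ln[(1.59/0.273)(1 − 1.072×1.317/(0.273×8.661))] = 0.7593 × ln(2.348) = 0.6480 d.
D_c = (0.273/1.59) × 8.661 × e^(−0.273×0.6480) = 0.1717 × 8.661 × 0.8379 = 1.246 mg/L.
Minimum DO = 9.52 − 1.246 = 8.274 mg/L.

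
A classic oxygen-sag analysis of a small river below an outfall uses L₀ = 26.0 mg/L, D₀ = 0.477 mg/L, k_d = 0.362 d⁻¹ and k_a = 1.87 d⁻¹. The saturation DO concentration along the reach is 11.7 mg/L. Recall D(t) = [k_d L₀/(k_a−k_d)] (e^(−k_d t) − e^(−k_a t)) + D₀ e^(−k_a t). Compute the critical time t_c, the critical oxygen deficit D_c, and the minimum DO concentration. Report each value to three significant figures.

At the critical point dD/dt = 0, so k_d L₀ e^(−k_d t) = k_a D. Substituting D(t) from the Streeter–Phelps equation and solving for t gives
t_c = ln[(k_a/k_d)(1 − D₀(k_a−k_d)/(k_d L₀))] / (k_a−k_d).
Here k_a−k_d = 1.508 d⁻¹ and 1 − D₀(k_a−k_d)/(k_d L₀) = 1 − 0.477×1.508/(0.362×26.0) = 0.9236, so
t_c = ln(5.166 × 0.9236) / 1.508 = 1.563 / 1.508 = 1.036 d.
L(t_c) = L₀ e^(−k_d t_c) = 26.0 × 0.6872 = 17.87 mg/L, and at the critical point k_a D_c = k_d L, so D_c = (0.362/1.87) × 17.87 = 3.459 mg/L.
Minimum DO = C_s − D_c = 11.7 − 3.459 = 8.241 mg/L.

t_c ≈ 1.04 d; D_c ≈ 3.46 mg/L; min DO ≈ 8.24 mg/L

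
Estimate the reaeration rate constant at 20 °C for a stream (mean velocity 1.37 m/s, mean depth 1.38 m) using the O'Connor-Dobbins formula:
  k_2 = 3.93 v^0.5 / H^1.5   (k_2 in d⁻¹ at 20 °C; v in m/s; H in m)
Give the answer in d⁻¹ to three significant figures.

k_2 = 3.93 × 1.37^0.5 / 1.38^1.5 = 3.93 × 1.170 / 1.621 = 2.837 d⁻¹.

k_2 ≈ 2.84 d⁻¹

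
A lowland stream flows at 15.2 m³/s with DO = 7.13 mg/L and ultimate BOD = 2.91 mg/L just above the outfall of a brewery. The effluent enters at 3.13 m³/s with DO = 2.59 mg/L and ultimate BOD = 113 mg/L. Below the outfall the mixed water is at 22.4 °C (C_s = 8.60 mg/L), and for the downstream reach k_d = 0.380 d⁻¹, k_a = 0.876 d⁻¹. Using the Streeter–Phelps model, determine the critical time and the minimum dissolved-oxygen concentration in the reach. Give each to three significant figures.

t_c ≈ 1.39 d; minimum DO ≈ 3.05 mg/L

Mixed DO = (15.2×7.13 + 3.13×2.59)/(15.2+3.13) = 116.5/18.33 = 6.355 mg/L.
Mixed L₀ = (15.2×2.91 + 3.13×113)/(18.33) = 397.9/18.33 = 21.71 mg/L.
Initial deficit D₀ = C_s − DO₀ = 8.60 − 6.355 = 2.245 mg/L.
t_c = (1/0.4960) ln[(0.876/0.380)(1 − 2.245×0.4960/(0.380×21.71))] = 2.016 × ln(1.994) = 1.391 d.
D_c = (0.380/0.876) × 21.71 × e^(−0.380×1.391) = 0.4338 × 21.71 × 0.5893 = 5.550 mg/L.
Minimum DO = 8.60 − 5.550 = 3.050 mg/L.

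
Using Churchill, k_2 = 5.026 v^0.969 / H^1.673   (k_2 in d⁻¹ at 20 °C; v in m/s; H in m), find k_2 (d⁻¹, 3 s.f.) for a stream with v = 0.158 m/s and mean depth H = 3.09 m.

k_2 = 5.026 × 0.158^0.969 / 3.09^1.673 = 5.026 × 0.1673 / 6.602 = 0.1274 d⁻¹.

k_2 ≈ 0.127 d⁻¹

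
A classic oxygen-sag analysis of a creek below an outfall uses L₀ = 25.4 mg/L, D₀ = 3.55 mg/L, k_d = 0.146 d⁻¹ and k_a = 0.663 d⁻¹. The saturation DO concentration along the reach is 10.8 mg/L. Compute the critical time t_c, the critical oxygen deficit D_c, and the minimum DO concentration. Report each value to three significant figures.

t_c = [1/(k_a−k_d)] ln[(k_a/k_d)(1 − D₀(k_a−k_d)/(k_d L₀))]
= [1/(0.663−0.146)] ln[(0.663/0.146)(1 − 3.55×0.5170/(0.146×25.4))]
= (1/0.5170) ln[4.541 × 0.5051] = 1.934 × ln(2.294) = 1.934 × 0.8301 = 1.606 d.
L(t_c) = L₀ e^(−k_d t_c) = 25.4 × 0.7910 = 20.09 mg/L, and at the critical point k_a D_c = k_d L, so D_c = (0.146/0.663) × 20.09 = 4.424 mg/L.
Minimum DO = C_s − D_c = 10.8 − 4.424 = 6.376 mg/L.

t_c ≈ 1.61 d; D_c ≈ 4.42 mg/L; min DO ≈ 6.38 mg/L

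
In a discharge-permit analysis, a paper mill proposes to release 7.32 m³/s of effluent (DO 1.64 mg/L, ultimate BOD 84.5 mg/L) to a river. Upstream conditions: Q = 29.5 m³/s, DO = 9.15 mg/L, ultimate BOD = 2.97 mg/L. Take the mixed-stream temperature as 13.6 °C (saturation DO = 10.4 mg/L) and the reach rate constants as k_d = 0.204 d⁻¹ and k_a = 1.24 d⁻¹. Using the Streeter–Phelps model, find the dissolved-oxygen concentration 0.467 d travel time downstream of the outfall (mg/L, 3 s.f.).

DO ≈ 7.55 mg/L

Mixed DO = (29.5×9.15 + 7.32×1.64)/(29.5+7.32) = 281.9/36.82 = 7.657 mg/L.
Mixed L₀ = (29.5×2.97 + 7.32×84.5)/(36.82) = 706.2/36.82 = 19.18 mg/L.
Initial deficit D₀ = C_s − DO₀ = 10.4 − 7.657 = 2.743 mg/L.
D(0.467) = [0.204×19.18/(1.24−0.204)](e^(−0.204×0.467) − e^(−1.24×0.467)) + 2.743 e^(−1.24×0.467)
= 3.776 × (0.9091 − 0.5604) + 2.743 × 0.5604 = 2.854 mg/L.
DO = 10.4 − 2.854 = 7.546 mg/L.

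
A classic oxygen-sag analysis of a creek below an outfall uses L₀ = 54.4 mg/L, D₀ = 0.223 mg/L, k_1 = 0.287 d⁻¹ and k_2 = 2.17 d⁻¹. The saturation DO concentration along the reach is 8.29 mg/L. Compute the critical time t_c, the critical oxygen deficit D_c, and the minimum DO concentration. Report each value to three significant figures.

t_c ≈ 1.06 d; D_c ≈ 5.31 mg/L; min DO ≈ 2.98 mg/L

With k_2/k_1 = 7.561 and 1 − D₀(k_2−k_1)/(k_1 L₀) = 0.9731,
t_c = ln(7.561 × 0.9731) / (2.17 − 0.287) = ln(7.358) / 1.883 = 1.996/1.883 = 1.060 d.
D_c = (k_1/k_2) L₀ e^(−k_1 t_c) = (0.287/2.17) × 54.4 × e^(−0.287×1.060) = 0.1323 × 54.4 × 0.7377 = 5.308 mg/L.
Minimum DO = C_s − D_c = 8.29 − 5.308 = 2.982 mg/L.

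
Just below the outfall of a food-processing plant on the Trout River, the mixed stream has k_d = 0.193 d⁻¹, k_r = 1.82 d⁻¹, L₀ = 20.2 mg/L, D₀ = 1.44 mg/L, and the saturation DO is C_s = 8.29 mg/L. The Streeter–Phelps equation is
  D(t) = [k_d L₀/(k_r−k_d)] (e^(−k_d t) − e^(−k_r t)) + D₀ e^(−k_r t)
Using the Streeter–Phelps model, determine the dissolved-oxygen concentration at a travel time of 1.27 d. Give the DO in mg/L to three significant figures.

DO ≈ 6.51 mg/L

k_d L₀/(k_r−k_d) = 0.193×20.2/(1.82−0.193) = 3.899/1.627 = 2.396 mg/L.
e^(−k_d t) = e^(−0.193×1.270) = 0.7826; e^(−k_r t) = e^(−1.82×1.270) = 0.09912.
D = 2.396 × (0.7826 − 0.09912) + 1.44 × 0.09912 = 1.638 + 0.1427 = 1.781 mg/L.
DO = C_s − D = 8.29 − 1.781 = 6.509 mg/L.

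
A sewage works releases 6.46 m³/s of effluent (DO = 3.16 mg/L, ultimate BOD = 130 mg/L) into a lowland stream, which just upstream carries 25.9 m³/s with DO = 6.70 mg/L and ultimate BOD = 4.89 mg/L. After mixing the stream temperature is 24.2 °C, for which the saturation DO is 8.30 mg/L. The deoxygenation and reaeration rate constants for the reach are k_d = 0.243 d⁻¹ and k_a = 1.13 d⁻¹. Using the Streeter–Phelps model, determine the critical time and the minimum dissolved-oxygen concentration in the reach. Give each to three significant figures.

t_c ≈ 1.36 d; minimum DO ≈ 3.68 mg/L

Mixed DO = (25.9×6.70 + 6.46×3.16)/(25.9+6.46) = 193.9/32.36 = 5.993 mg/L.
Mixed L₀ = (25.9×4.89 + 6.46×130)/(32.36) = 966.5/32.36 = 29.87 mg/L.
Initial deficit D₀ = C_s − DO₀ = 8.30 − 5.993 = 2.307 mg/L.
t_c = (1/0.8870) ln[(1.13/0.243)(1 − 2.307×0.8870/(0.243×29.87))] = 1.127 × ln(3.339) = 1.359 d.
D_c = (0.243/1.13) × 29.87 × e^(−0.243×1.359) = 0.2150 × 29.87 × 0.7187 = 4.616 mg/L.
Minimum DO = 8.30 − 4.616 = 3.684 mg/L.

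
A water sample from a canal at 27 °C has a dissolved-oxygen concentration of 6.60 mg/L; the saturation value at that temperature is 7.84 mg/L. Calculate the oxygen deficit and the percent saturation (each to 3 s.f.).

D ≈ 1.24 mg/L; 84.2 % saturation

D = C_s − C = 7.84 − 6.60 = 1.24 mg/L.
% saturation = 6.60/7.84 × 100 = 84.2 %.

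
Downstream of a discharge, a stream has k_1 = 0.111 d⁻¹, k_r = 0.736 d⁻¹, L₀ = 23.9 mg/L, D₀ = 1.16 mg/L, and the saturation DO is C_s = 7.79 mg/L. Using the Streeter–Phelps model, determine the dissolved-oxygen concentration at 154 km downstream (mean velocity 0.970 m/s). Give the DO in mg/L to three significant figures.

Travel time t = x/v = 154 km / (0.970 m/s) = 154000 m / 0.970 m/s = 158800 s = 1.838 d.
k_1 L₀/(k_r−k_1) = 0.111×23.9/(0.736−0.111) = 2.653/0.6250 = 4.245 mg/L.
e^(−k_1 t) = e^(−0.111×1.838) = 0.8155; e^(−k_r t) = e^(−0.736×1.838) = 0.2586.
D = 4.245 × (0.8155 − 0.2586) + 1.16 × 0.2586 = 2.364 + 0.3000 = 2.664 mg/L.
DO = C_s − D = 7.79 − 2.664 = 5.126 mg/L.

DO ≈ 5.13 mg/L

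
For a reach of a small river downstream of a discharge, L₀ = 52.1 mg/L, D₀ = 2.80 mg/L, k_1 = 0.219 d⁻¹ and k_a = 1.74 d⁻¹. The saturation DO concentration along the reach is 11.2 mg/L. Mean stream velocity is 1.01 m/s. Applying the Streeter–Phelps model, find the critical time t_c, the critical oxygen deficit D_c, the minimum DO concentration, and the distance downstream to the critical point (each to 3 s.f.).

t_c ≈ 1.06 d; D_c ≈ 5.20 mg/L; min DO ≈ 6.00 mg/L; x_c ≈ 92.1 km

t_c = [1/(k_a−k_1)] ln[(k_a/k_1)(1 − D₀(k_a−k_1)/(k_1 L₀))]
= [1/(1.74−0.219)] ln[(1.74/0.219)(1 − 2.80×1.521/(0.219×52.1))]
= (1/1.521) ln[7.945 × 0.6267] = 0.6575 × ln(4.980) = 0.6575 × 1.605 = 1.055 d.
D_c = (k_1/k_a) L₀ e^(−k_1 t_c) = (0.219/1.74) × 52.1 × e^(−0.219×1.055) = 0.1259 × 52.1 × 0.7936 = 5.204 mg/L.
Minimum DO = C_s − D_c = 11.2 − 5.204 = 5.996 mg/L.
x_c = v t_c = 1.01 m/s × 1.055 d × 86400 s/d = 92100 m ≈ 92.1 km.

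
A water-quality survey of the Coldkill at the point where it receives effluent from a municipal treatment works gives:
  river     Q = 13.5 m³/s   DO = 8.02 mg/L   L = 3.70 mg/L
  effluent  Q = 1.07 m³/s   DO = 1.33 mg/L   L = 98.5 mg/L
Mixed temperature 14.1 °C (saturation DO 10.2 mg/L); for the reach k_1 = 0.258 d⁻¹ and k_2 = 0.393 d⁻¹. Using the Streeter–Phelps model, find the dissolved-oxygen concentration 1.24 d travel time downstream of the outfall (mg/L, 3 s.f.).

Mixed DO = (13.5×8.02 + 1.07×1.33)/(13.5+1.07) = 109.7/14.57 = 7.529 mg/L.
Mixed L₀ = (13.5×3.70 + 1.07×98.5)/(14.57) = 155.3/14.57 = 10.66 mg/L.
Initial deficit D₀ = C_s − DO₀ = 10.2 − 7.529 = 2.671 mg/L.
D(1.24) = [0.258×10.66/(0.393−0.258)](e^(−0.258×1.24) − e^(−0.393×1.24)) + 2.671 e^(−0.393×1.24)
= 20.38 × (0.7262 − 0.6143) + 2.671 × 0.6143 = 3.922 mg/L.
DO = 10.2 − 3.922 = 6.278 mg/L.

DO ≈ 6.28 mg/L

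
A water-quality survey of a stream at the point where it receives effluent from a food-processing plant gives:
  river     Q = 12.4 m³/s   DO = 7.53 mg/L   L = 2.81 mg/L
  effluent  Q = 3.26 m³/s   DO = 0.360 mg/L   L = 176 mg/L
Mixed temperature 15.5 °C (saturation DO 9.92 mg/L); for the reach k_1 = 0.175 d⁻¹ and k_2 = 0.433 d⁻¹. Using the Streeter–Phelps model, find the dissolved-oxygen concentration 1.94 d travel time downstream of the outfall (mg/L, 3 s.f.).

DO ≈ 0.852 mg/L

Mixed DO = (12.4×7.53 + 3.26×0.360)/(12.4+3.26) = 94.55/15.66 = 6.037 mg/L.
Mixed L₀ = (12.4×2.81 + 3.26×176)/(15.66) = 608.6/15.66 = 38.86 mg/L.
Initial deficit D₀ = C_s − DO₀ = 9.92 − 6.037 = 3.883 mg/L.
D(1.94) = [0.175×38.86/(0.433−0.175)](e^(−0.175×1.94) − e^(−0.433×1.94)) + 3.883 e^(−0.433×1.94)
= 26.36 × (0.7121 − 0.4317) + 3.883 × 0.4317 = 9.068 mg/L.
DO = 9.92 − 9.068 = 0.8516 mg/L.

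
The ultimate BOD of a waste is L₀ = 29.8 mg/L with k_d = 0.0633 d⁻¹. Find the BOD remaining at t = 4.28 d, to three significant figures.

L ≈ 22.7 mg/L

L_t = L₀ e^(−k_d t) = 29.8 × e^(−0.0633×4.28) = 29.8 × 0.7627 = 22.73 mg/L.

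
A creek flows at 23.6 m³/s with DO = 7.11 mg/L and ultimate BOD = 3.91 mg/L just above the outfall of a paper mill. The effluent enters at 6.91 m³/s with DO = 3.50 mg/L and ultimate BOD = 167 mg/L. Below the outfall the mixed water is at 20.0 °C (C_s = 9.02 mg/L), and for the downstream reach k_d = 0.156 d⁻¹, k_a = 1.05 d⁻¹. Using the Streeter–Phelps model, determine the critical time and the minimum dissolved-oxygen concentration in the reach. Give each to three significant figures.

t_c ≈ 1.59 d; minimum DO ≈ 4.29 mg/L

Mixed DO = (23.6×7.11 + 6.91×3.50)/(23.6+6.91) = 192.0/30.51 = 6.292 mg/L.
Mixed L₀ = (23.6×3.91 + 6.91×167)/(30.51) = 1246/30.51 = 40.85 mg/L.
Initial deficit D₀ = C_s − DO₀ = 9.02 − 6.292 = 2.728 mg/L.
t_c = (1/0.8940) ln[(1.05/0.156)(1 − 2.728×0.8940/(0.156×40.85))] = 1.119 × ln(4.155) = 1.593 d.
D_c = (0.156/1.05) × 40.85 × e^(−0.156×1.593) = 0.1486 × 40.85 × 0.7799 = 4.733 mg/L.
Minimum DO = 9.02 − 4.733 = 4.287 mg/L.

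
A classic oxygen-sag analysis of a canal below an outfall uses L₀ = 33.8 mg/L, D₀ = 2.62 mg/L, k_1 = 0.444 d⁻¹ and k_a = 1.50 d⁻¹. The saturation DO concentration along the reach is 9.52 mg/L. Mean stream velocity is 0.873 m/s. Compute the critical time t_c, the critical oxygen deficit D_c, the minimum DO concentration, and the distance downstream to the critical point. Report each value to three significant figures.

At the critical point dD/dt = 0, so k_1 L₀ e^(−k_1 t) = k_a D. Substituting D(t) from the Streeter–Phelps equation and solving for t gives
t_c = ln[(k_a/k_1)(1 − D₀(k_a−k_1)/(k_1 L₀))] / (k_a−k_1).
Here k_a−k_1 = 1.056 d⁻¹ and 1 − D₀(k_a−k_1)/(k_1 L₀) = 1 − 2.62×1.056/(0.444×33.8) = 0.8156, so
t_c = ln(3.378 × 0.8156) / 1.056 = 1.014 / 1.056 = 0.9599 d.
L(t_c) = L₀ e^(−k_1 t_c) = 33.8 × 0.6530 = 22.07 mg/L, and at the critical point k_a D_c = k_1 L, so D_c = (0.444/1.50) × 22.07 = 6.533 mg/L.
Minimum DO = C_s − D_c = 9.52 − 6.533 = 2.987 mg/L.
x_c = v t_c = 0.873 m/s × 0.9599 d × 86400 s/d = 72400 m ≈ 72.4 km.

t_c ≈ 0.960 d; D_c ≈ 6.53 mg/L; min DO ≈ 2.99 mg/L; x_c ≈ 72.4 km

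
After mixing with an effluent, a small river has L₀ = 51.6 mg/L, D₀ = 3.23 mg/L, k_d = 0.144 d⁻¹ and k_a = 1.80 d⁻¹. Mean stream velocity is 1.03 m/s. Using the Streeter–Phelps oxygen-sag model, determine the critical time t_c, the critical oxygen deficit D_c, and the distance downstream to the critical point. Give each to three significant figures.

With k_a/k_d = 12.50 and 1 − D₀(k_a−k_d)/(k_d L₀) = 0.2801,
t_c = ln(12.50 × 0.2801) / (1.80 − 0.144) = ln(3.502) / 1.656 = 1.253/1.656 = 0.7568 d.
L(t_c) = L₀ e^(−k_d t_c) = 51.6 × 0.8968 = 46.27 mg/L, and at the critical point k_a D_c = k_d L, so D_c = (0.144/1.80) × 46.27 = 3.702 mg/L.
x_c = v t_c = 1.03 m/s × 0.7568 d × 86400 s/d = 67350 m ≈ 67.3 km.

t_c ≈ 0.757 d; D_c ≈ 3.70 mg/L; x_c ≈ 67.3 km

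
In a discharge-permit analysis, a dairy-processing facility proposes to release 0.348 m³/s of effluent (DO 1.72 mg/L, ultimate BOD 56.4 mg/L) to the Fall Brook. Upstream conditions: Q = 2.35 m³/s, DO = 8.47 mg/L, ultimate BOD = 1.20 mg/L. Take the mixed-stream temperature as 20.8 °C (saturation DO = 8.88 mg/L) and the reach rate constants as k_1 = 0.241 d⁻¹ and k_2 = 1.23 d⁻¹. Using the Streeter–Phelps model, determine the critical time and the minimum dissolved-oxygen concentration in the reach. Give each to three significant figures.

Mixed DO = (2.35×8.47 + 0.348×1.72)/(2.35+0.348) = 20.50/2.698 = 7.599 mg/L.
Mixed L₀ = (2.35×1.20 + 0.348×56.4)/(2.698) = 22.45/2.698 = 8.320 mg/L.
Initial deficit D₀ = C_s − DO₀ = 8.88 − 7.599 = 1.281 mg/L.
t_c = (1/0.9890) ln[(1.23/0.241)(1 − 1.281×0.9890/(0.241×8.320))] = 1.011 × ln(1.880) = 0.6382 d.
D_c = (0.241/1.23) × 8.320 × e^(−0.241×0.6382) = 0.1959 × 8.320 × 0.8574 = 1.398 mg/L.
Minimum DO = 8.88 − 1.398 = 7.482 mg/L.

t_c ≈ 0.638 d; minimum DO ≈ 7.48 mg/L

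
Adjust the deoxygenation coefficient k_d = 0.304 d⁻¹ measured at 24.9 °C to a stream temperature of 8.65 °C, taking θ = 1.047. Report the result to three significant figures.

k_d ≈ 0.144 d⁻¹

k_d(T₂) = k_d(T₁) · θ^(T₂−T₁) = 0.304 × 1.047^(8.65−24.9)
= 0.304 × 1.047^-16.2 = 0.304 × 0.4741 = 0.1441 d⁻¹.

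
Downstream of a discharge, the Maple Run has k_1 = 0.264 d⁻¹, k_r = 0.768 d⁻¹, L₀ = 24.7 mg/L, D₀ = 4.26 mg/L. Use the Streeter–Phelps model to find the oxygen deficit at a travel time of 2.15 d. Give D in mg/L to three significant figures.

D ≈ 5.67 mg/L

k_1 L₀/(k_r−k_1) = 0.264×24.7/(0.768−0.264) = 6.521/0.5040 = 12.94 mg/L.
e^(−k_1 t) = e^(−0.264×2.150) = 0.5669; e^(−k_r t) = e^(−0.768×2.150) = 0.1918.
D = 12.94 × (0.5669 − 0.1918) + 4.26 × 0.1918 = 4.853 + 0.8172 = 5.670 mg/L.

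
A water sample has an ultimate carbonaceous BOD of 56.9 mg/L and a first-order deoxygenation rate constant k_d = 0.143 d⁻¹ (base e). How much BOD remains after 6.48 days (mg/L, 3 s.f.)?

L ≈ 22.5 mg/L

L_t = L₀ e^(−k_d t) = 56.9 × e^(−0.143×6.48) = 56.9 × 0.3959 = 22.53 mg/L.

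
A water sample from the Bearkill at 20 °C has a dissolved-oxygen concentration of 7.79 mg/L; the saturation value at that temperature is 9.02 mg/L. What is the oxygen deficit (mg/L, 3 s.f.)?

D = C_s − C = 9.02 − 7.79 = 1.23 mg/L.

D ≈ 1.23 mg/L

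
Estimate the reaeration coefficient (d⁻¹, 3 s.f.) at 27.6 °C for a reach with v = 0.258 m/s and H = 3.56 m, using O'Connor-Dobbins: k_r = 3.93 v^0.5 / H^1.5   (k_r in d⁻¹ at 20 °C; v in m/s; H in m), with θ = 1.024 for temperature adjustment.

k_r ≈ 0.356 d⁻¹

k_r(20) = 3.93 × 0.258^0.5 / 3.56^1.5 = 3.93 × 0.5079 / 6.717 = 0.2972 d⁻¹.
k_r(27.6) = 0.2972 × 1.024^(27.6−20) = 0.2972 × 1.198 = 0.3559 d⁻¹.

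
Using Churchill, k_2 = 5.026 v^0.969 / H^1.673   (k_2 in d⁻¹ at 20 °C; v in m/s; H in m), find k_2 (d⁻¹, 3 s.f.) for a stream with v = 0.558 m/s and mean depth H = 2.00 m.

k_2 = 5.026 × 0.558^0.969 / 2.00^1.673 = 5.026 × 0.5682 / 3.189 = 0.8955 d⁻¹.

k_2 ≈ 0.896 d⁻¹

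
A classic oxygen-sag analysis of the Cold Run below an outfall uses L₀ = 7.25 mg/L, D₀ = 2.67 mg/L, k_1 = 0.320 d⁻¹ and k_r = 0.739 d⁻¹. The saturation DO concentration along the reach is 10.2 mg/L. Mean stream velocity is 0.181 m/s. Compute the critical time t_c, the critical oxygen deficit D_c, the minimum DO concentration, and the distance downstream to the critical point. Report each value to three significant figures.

At the critical point dD/dt = 0, so k_1 L₀ e^(−k_1 t) = k_r D. Substituting D(t) from the Streeter–Phelps equation and solving for t gives
t_c = ln[(k_r/k_1)(1 − D₀(k_r−k_1)/(k_1 L₀))] / (k_r−k_1).
Here k_r−k_1 = 0.4190 d⁻¹ and 1 − D₀(k_r−k_1)/(k_1 L₀) = 1 − 2.67×0.4190/(0.320×7.25) = 0.5178, so
t_c = ln(2.309 × 0.5178) / 0.4190 = 0.1788 / 0.4190 = 0.4267 d.
D_c = (k_1/k_r) L₀ e^(−k_1 t_c) = (0.320/0.739) × 7.25 × e^(−0.320×0.4267) = 0.4330 × 7.25 × 0.8724 = 2.739 mg/L.
Minimum DO = C_s − D_c = 10.2 − 2.739 = 7.461 mg/L.
x_c = v t_c = 0.181 m/s × 0.4267 d × 86400 s/d = 6673 m ≈ 6.67 km.

t_c ≈ 0.427 d; D_c ≈ 2.74 mg/L; min DO ≈ 7.46 mg/L; x_c ≈ 6.67 km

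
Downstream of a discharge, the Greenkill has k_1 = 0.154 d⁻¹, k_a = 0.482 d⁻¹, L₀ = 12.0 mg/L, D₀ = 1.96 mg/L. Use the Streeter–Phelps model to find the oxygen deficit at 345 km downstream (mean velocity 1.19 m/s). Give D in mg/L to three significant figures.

D ≈ 2.63 mg/L

Travel time t = x/v = 345 km / (1.19 m/s) = 345000 m / 1.19 m/s = 289900 s = 3.356 d.
k_1 L₀/(k_a−k_1) = 0.154×12.0/(0.482−0.154) = 1.848/0.3280 = 5.634 mg/L.
e^(−k_1 t) = e^(−0.154×3.356) = 0.5965; e^(−k_a t) = e^(−0.482×3.356) = 0.1984.
D = 5.634 × (0.5965 − 0.1984) + 1.96 × 0.1984 = 2.243 + 0.3889 = 2.631 mg/L.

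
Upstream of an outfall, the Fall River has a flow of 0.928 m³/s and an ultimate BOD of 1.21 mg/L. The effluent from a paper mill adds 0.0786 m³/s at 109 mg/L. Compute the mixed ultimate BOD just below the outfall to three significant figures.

9.63 mg/L

Flow-weighted mixing: C = (Q_r C_r + Q_w C_w)/(Q_r + Q_w)
= (0.928×1.21 + 0.0786×109)/(0.928 + 0.0786) = 9.690/1.007 = 9.627 mg/L.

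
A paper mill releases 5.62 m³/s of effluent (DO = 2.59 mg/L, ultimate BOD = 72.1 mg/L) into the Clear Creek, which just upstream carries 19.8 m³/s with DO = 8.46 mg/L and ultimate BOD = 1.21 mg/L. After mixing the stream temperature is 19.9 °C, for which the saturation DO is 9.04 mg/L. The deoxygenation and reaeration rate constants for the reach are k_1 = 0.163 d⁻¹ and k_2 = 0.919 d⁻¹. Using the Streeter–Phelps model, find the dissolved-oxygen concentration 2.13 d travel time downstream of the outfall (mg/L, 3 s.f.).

Mixed DO = (19.8×8.46 + 5.62×2.59)/(19.8+5.62) = 182.1/25.42 = 7.162 mg/L.
Mixed L₀ = (19.8×1.21 + 5.62×72.1)/(25.42) = 429.2/25.42 = 16.88 mg/L.
Initial deficit D₀ = C_s − DO₀ = 9.04 − 7.162 = 1.878 mg/L.
D(2.13) = [0.163×16.88/(0.919−0.163)](e^(−0.163×2.13) − e^(−0.919×2.13)) + 1.878 e^(−0.919×2.13)
= 3.640 × (0.7067 − 0.1412) + 1.878 × 0.1412 = 2.323 mg/L.
DO = 9.04 − 2.323 = 6.717 mg/L.

DO ≈ 6.72 mg/L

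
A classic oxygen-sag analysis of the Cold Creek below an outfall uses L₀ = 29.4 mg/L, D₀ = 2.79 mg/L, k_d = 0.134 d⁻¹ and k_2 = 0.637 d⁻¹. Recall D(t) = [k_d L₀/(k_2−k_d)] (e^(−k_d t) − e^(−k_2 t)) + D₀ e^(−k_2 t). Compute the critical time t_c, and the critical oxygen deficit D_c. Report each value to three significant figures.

t_c = [1/(k_2−k_d)] ln[(k_2/k_d)(1 − D₀(k_2−k_d)/(k_d L₀))]
= [1/(0.637−0.134)] ln[(0.637/0.134)(1 − 2.79×0.5030/(0.134×29.4))]
= (1/0.5030) ln[4.754 × 0.6438] = 1.988 × ln(3.060) = 1.988 × 1.119 = 2.224 d.
D_c = (k_d/k_2) L₀ e^(−k_d t_c) = (0.134/0.637) × 29.4 × e^(−0.134×2.224) = 0.2104 × 29.4 × 0.7423 = 4.591 mg/L.

t_c ≈ 2.22 d; D_c ≈ 4.59 mg/L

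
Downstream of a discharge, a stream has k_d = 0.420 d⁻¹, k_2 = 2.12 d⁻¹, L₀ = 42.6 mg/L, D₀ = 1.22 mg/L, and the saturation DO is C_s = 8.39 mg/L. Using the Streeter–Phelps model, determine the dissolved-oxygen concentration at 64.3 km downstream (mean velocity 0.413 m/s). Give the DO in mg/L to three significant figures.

Travel time t = x/v = 64.3 km / (0.413 m/s) = 64300 m / 0.413 m/s = 155700 s = 1.802 d.
k_d L₀/(k_2−k_d) = 0.420×42.6/(2.12−0.420) = 17.89/1.700 = 10.52 mg/L.
e^(−k_d t) = e^(−0.420×1.802) = 0.4692; e^(−k_2 t) = e^(−2.12×1.802) = 0.02192.
D = 10.52 × (0.4692 − 0.02192) + 1.22 × 0.02192 = 4.707 + 0.02675 = 4.734 mg/L.
DO = C_s − D = 8.39 − 4.734 = 3.656 mg/L.

DO ≈ 3.66 mg/L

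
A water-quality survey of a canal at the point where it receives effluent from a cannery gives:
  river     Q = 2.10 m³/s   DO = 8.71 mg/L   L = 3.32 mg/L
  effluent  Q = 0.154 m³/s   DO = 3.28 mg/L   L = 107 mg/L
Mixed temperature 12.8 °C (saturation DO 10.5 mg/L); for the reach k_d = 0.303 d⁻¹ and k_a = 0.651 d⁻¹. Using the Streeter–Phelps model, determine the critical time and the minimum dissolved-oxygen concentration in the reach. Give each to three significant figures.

Mixed DO = (2.10×8.71 + 0.154×3.28)/(2.10+0.154) = 18.80/2.254 = 8.339 mg/L.
Mixed L₀ = (2.10×3.32 + 0.154×107)/(2.254) = 23.45/2.254 = 10.40 mg/L.
Initial deficit D₀ = C_s − DO₀ = 10.5 − 8.339 = 2.161 mg/L.
t_c = (1/0.3480) ln[(0.651/0.303)(1 − 2.161×0.3480/(0.303×10.40))] = 2.874 × ln(1.636) = 1.414 d.
D_c = (0.303/0.651) × 10.40 × e^(−0.303×1.414) = 0.4654 × 10.40 × 0.6514 = 3.154 mg/L.
Minimum DO = 10.5 − 3.154 = 7.346 mg/L.

t_c ≈ 1.41 d; minimum DO ≈ 7.35 mg/L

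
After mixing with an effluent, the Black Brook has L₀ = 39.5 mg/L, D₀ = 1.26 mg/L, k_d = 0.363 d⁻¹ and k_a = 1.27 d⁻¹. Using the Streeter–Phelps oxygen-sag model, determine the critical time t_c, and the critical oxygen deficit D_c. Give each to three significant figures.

t_c = [1/(k_a−k_d)] ln[(k_a/k_d)(1 − D₀(k_a−k_d)/(k_d L₀))]
= [1/(1.27−0.363)] ln[(1.27/0.363)(1 − 1.26×0.9070/(0.363×39.5))]
= (1/0.9070) ln[3.499 × 0.9203] = 1.103 × ln(3.220) = 1.103 × 1.169 = 1.289 d.
L(t_c) = L₀ e^(−k_d t_c) = 39.5 × 0.6263 = 24.74 mg/L, and at the critical point k_a D_c = k_d L, so D_c = (0.363/1.27) × 24.74 = 7.071 mg/L.

t_c ≈ 1.29 d; D_c ≈ 7.07 mg/L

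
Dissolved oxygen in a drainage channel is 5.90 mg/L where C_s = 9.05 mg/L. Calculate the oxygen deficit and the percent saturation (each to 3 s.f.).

D ≈ 3.15 mg/L; 65.2 % saturation

D = C_s − C = 9.05 − 5.90 = 3.15 mg/L.
% saturation = 5.90/9.05 × 100 = 65.2 %.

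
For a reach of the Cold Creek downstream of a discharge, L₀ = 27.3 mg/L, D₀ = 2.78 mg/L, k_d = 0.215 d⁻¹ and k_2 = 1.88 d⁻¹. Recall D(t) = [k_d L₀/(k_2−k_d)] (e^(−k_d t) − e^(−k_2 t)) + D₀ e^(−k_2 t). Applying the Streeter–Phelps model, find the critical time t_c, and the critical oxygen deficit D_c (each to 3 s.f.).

With k_2/k_d = 8.744 and 1 − D₀(k_2−k_d)/(k_d L₀) = 0.2114,
t_c = ln(8.744 × 0.2114) / (1.88 − 0.215) = ln(1.849) / 1.665 = 0.6144/1.665 = 0.3690 d.
L(t_c) = L₀ e^(−k_d t_c) = 27.3 × 0.9237 = 25.22 mg/L, and at the critical point k_2 D_c = k_d L, so D_c = (0.215/1.88) × 25.22 = 2.884 mg/L.

t_c ≈ 0.369 d; D_c ≈ 2.88 mg/L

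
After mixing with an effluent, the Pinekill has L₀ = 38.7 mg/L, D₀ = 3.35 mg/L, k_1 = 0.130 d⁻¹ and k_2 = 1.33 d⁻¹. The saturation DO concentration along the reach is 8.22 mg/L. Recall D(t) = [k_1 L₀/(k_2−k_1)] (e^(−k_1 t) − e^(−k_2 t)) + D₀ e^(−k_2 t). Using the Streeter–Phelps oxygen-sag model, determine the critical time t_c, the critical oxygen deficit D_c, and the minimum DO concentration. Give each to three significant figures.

t_c ≈ 0.601 d; D_c ≈ 3.50 mg/L; min DO ≈ 4.72 mg/L

With k_2/k_1 = 10.23 and 1 − D₀(k_2−k_1)/(k_1 L₀) = 0.2010,
t_c = ln(10.23 × 0.2010) / (1.33 − 0.130) = ln(2.056) / 1.200 = 0.7207/1.200 = 0.6006 d.
D_c = (k_1/k_2) L₀ e^(−k_1 t_c) = (0.130/1.33) × 38.7 × e^(−0.130×0.6006) = 0.09774 × 38.7 × 0.9249 = 3.499 mg/L.
Minimum DO = C_s − D_c = 8.22 − 3.499 = 4.721 mg/L.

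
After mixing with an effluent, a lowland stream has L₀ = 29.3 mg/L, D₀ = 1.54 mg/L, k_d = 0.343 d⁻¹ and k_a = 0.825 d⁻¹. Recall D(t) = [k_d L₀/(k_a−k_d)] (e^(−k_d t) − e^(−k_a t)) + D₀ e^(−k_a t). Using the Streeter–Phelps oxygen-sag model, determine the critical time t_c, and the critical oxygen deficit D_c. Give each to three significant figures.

At the critical point dD/dt = 0, so k_d L₀ e^(−k_d t) = k_a D. Substituting D(t) from the Streeter–Phelps equation and solving for t gives
t_c = ln[(k_a/k_d)(1 − D₀(k_a−k_d)/(k_d L₀))] / (k_a−k_d).
Here k_a−k_d = 0.4820 d⁻¹ and 1 − D₀(k_a−k_d)/(k_d L₀) = 1 − 1.54×0.4820/(0.343×29.3) = 0.9261, so
t_c = ln(2.405 × 0.9261) / 0.4820 = 0.8009 / 0.4820 = 1.662 d.
L(t_c) = L₀ e^(−k_d t_c) = 29.3 × 0.5656 = 16.57 mg/L, and at the critical point k_a D_c = k_d L, so D_c = (0.343/0.825) × 16.57 = 6.889 mg/L.

t_c ≈ 1.66 d; D_c ≈ 6.89 mg/L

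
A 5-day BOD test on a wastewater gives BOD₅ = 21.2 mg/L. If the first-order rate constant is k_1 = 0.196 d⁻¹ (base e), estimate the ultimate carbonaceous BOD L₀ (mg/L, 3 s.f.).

L₀ ≈ 33.9 mg/L

BOD₅ = L₀(1 − e^(−5k_1)) ⇒ L₀ = BOD₅ / (1 − e^(−5×0.196))
= 21.2 / (1 − 0.3753) = 21.2 / 0.6247 = 33.94 mg/L.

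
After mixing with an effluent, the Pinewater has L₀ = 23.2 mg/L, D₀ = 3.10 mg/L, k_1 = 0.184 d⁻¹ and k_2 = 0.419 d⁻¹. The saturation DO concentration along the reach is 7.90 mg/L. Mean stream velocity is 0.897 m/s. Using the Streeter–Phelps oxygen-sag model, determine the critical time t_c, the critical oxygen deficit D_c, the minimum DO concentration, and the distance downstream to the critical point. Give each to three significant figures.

With k_2/k_1 = 2.277 and 1 − D₀(k_2−k_1)/(k_1 L₀) = 0.8293,
t_c = ln(2.277 × 0.8293) / (0.419 − 0.184) = ln(1.889) / 0.2350 = 0.6358/0.2350 = 2.706 d.
D_c = (k_1/k_2) L₀ e^(−k_1 t_c) = (0.184/0.419) × 23.2 × e^(−0.184×2.706) = 0.4391 × 23.2 × 0.6078 = 6.193 mg/L.
Minimum DO = C_s − D_c = 7.90 − 6.193 = 1.707 mg/L.
x_c = v t_c = 0.897 m/s × 2.706 d × 86400 s/d = 209700 m ≈ 210 km.

t_c ≈ 2.71 d; D_c ≈ 6.19 mg/L; min DO ≈ 1.71 mg/L; x_c ≈ 210 km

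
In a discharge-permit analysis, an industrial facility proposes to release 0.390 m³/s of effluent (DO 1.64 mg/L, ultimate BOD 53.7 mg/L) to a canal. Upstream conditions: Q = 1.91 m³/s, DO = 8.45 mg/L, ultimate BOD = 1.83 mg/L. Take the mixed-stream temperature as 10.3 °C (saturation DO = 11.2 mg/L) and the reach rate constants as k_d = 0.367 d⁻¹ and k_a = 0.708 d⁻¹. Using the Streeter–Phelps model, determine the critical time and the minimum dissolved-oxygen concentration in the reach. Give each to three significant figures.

Mixed DO = (1.91×8.45 + 0.390×1.64)/(1.91+0.390) = 16.78/2.300 = 7.295 mg/L.
Mixed L₀ = (1.91×1.83 + 0.390×53.7)/(2.300) = 24.44/2.300 = 10.63 mg/L.
Initial deficit D₀ = C_s − DO₀ = 11.2 − 7.295 = 3.905 mg/L.
t_c = (1/0.3410) ln[(0.708/0.367)(1 − 3.905×0.3410/(0.367×10.63))] = 2.933 × ln(1.270) = 0.7019 d.
D_c = (0.367/0.708) × 10.63 × e^(−0.367×0.7019) = 0.5184 × 10.63 × 0.7729 = 4.257 mg/L.
Minimum DO = 11.2 − 4.257 = 6.943 mg/L.

t_c ≈ 0.702 d; minimum DO ≈ 6.94 mg/L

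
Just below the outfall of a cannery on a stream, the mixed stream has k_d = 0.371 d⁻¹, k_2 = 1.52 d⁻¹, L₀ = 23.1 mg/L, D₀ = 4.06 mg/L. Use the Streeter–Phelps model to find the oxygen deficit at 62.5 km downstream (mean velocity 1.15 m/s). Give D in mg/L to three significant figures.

D ≈ 4.60 mg/L

Travel time t = x/v = 62.5 km / (1.15 m/s) = 62500 m / 1.15 m/s = 54350 s = 0.6290 d.
k_d L₀/(k_2−k_d) = 0.371×23.1/(1.52−0.371) = 8.570/1.149 = 7.459 mg/L.
e^(−k_d t) = e^(−0.371×0.6290) = 0.7919; e^(−k_2 t) = e^(−1.52×0.6290) = 0.3844.
D = 7.459 × (0.7919 − 0.3844) + 4.06 × 0.3844 = 3.039 + 1.561 = 4.600 mg/L.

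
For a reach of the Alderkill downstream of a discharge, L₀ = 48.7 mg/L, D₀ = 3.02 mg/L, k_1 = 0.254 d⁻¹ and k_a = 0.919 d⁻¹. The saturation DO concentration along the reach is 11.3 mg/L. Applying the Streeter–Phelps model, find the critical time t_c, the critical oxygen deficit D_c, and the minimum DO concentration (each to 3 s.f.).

t_c ≈ 1.67 d; D_c ≈ 8.81 mg/L; min DO ≈ 2.49 mg/L

At the critical point dD/dt = 0, so k_1 L₀ e^(−k_1 t) = k_a D. Substituting D(t) from the Streeter–Phelps equation and solving for t gives
t_c = ln[(k_a/k_1)(1 − D₀(k_a−k_1)/(k_1 L₀))] / (k_a−k_1).
Here k_a−k_1 = 0.6650 d⁻¹ and 1 − D₀(k_a−k_1)/(k_1 L₀) = 1 − 3.02×0.6650/(0.254×48.7) = 0.8376, so
t_c = ln(3.618 × 0.8376) / 0.6650 = 1.109 / 0.6650 = 1.667 d.
L(t_c) = L₀ e^(−k_1 t_c) = 48.7 × 0.6547 = 31.89 mg/L, and at the critical point k_a D_c = k_1 L, so D_c = (0.254/0.919) × 31.89 = 8.813 mg/L.
Minimum DO = C_s − D_c = 11.3 − 8.813 = 2.487 mg/L.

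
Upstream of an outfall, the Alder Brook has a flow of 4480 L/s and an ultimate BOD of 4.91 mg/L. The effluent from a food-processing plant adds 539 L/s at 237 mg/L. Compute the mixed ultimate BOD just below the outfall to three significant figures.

Flow-weighted mixing: C = (Q_r C_r + Q_w C_w)/(Q_r + Q_w)
= (4480×4.91 + 539×237)/(4480 + 539) = 149700/5019 = 29.83 mg/L.

29.8 mg/L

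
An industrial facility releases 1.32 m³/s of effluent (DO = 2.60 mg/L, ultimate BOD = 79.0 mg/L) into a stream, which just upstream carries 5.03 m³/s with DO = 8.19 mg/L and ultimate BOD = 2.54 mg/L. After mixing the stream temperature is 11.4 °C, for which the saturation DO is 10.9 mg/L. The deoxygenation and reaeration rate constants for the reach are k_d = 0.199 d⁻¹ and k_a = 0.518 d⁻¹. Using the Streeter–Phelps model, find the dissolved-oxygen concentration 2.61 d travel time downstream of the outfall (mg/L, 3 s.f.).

Mixed DO = (5.03×8.19 + 1.32×2.60)/(5.03+1.32) = 44.63/6.350 = 7.028 mg/L.
Mixed L₀ = (5.03×2.54 + 1.32×79.0)/(6.350) = 117.1/6.350 = 18.43 mg/L.
Initial deficit D₀ = C_s − DO₀ = 10.9 − 7.028 = 3.872 mg/L.
D(2.61) = [0.199×18.43/(0.518−0.199)](e^(−0.199×2.61) − e^(−0.518×2.61)) + 3.872 e^(−0.518×2.61)
= 11.50 × (0.5949 − 0.2587) + 3.872 × 0.2587 = 4.867 mg/L.
DO = 10.9 − 4.867 = 6.033 mg/L.

DO ≈ 6.03 mg/L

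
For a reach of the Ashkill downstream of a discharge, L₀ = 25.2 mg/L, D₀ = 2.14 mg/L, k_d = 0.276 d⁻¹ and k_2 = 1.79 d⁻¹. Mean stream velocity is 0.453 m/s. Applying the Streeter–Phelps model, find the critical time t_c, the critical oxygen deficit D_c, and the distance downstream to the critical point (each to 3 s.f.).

t_c ≈ 0.821 d; D_c ≈ 3.10 mg/L; x_c ≈ 32.1 km

At the critical point dD/dt = 0, so k_d L₀ e^(−k_d t) = k_2 D. Substituting D(t) from the Streeter–Phelps equation and solving for t gives
t_c = ln[(k_2/k_d)(1 − D₀(k_2−k_d)/(k_d L₀))] / (k_2−k_d).
Here k_2−k_d = 1.514 d⁻¹ and 1 − D₀(k_2−k_d)/(k_d L₀) = 1 − 2.14×1.514/(0.276×25.2) = 0.5342, so
t_c = ln(6.486 × 0.5342) / 1.514 = 1.243 / 1.514 = 0.8207 d.
D_c = (k_d/k_2) L₀ e^(−k_d t_c) = (0.276/1.79) × 25.2 × e^(−0.276×0.8207) = 0.1542 × 25.2 × 0.7973 = 3.098 mg/L.
x_c = v t_c = 0.453 m/s × 0.8207 d × 86400 s/d = 32120 m ≈ 32.1 km.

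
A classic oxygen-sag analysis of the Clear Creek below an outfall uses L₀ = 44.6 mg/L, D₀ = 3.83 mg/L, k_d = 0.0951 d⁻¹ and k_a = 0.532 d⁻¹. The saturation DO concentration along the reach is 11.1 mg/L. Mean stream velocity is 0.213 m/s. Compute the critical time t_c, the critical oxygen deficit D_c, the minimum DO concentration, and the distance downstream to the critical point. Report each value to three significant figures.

t_c ≈ 2.79 d; D_c ≈ 6.11 mg/L; min DO ≈ 4.99 mg/L; x_c ≈ 51.4 km

With k_a/k_d = 5.594 and 1 − D₀(k_a−k_d)/(k_d L₀) = 0.6055,
t_c = ln(5.594 × 0.6055) / (0.532 − 0.0951) = ln(3.387) / 0.4369 = 1.220/0.4369 = 2.792 d.
D_c = (k_d/k_a) L₀ e^(−k_d t_c) = (0.0951/0.532) × 44.6 × e^(−0.0951×2.792) = 0.1788 × 44.6 × 0.7668 = 6.113 mg/L.
Minimum DO = C_s − D_c = 11.1 − 6.113 = 4.987 mg/L.
x_c = v t_c = 0.213 m/s × 2.792 d × 86400 s/d = 51390 m ≈ 51.4 km.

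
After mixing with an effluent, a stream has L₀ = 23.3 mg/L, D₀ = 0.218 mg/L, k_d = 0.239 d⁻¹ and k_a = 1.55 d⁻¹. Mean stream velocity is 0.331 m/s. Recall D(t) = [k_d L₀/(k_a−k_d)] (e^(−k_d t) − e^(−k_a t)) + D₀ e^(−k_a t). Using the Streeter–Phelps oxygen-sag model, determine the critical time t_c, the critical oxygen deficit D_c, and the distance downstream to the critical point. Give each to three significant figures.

With k_a/k_d = 6.485 and 1 − D₀(k_a−k_d)/(k_d L₀) = 0.9487,
t_c = ln(6.485 × 0.9487) / (1.55 − 0.239) = ln(6.153) / 1.311 = 1.817/1.311 = 1.386 d.
D_c = (k_d/k_a) L₀ e^(−k_d t_c) = (0.239/1.55) × 23.3 × e^(−0.239×1.386) = 0.1542 × 23.3 × 0.7180 = 2.580 mg/L.
x_c = v t_c = 0.331 m/s × 1.386 d × 86400 s/d = 39630 m ≈ 39.6 km.

t_c ≈ 1.39 d; D_c ≈ 2.58 mg/L; x_c ≈ 39.6 km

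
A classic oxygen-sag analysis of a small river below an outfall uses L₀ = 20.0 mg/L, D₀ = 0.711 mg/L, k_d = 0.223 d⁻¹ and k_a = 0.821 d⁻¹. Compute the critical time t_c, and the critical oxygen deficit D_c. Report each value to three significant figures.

At the critical point dD/dt = 0, so k_d L₀ e^(−k_d t) = k_a D. Substituting D(t) from the Streeter–Phelps equation and solving for t gives
t_c = ln[(k_a/k_d)(1 − D₀(k_a−k_d)/(k_d L₀))] / (k_a−k_d).
Here k_a−k_d = 0.5980 d⁻¹ and 1 − D₀(k_a−k_d)/(k_d L₀) = 1 − 0.711×0.5980/(0.223×20.0) = 0.9047, so
t_c = ln(3.682 × 0.9047) / 0.5980 = 1.203 / 0.5980 = 2.012 d.
D_c = (k_d/k_a) L₀ e^(−k_d t_c) = (0.223/0.821) × 20.0 × e^(−0.223×2.012) = 0.2716 × 20.0 × 0.6385 = 3.468 mg/L.

t_c ≈ 2.01 d; D_c ≈ 3.47 mg/L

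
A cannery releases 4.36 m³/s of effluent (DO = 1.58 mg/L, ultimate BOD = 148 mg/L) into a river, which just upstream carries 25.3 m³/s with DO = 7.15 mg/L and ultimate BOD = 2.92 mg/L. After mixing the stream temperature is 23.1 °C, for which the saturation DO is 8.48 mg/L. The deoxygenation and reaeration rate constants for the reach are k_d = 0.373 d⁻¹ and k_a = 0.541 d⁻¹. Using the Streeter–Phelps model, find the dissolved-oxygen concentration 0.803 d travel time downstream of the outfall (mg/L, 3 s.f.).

Mixed DO = (25.3×7.15 + 4.36×1.58)/(25.3+4.36) = 187.8/29.66 = 6.331 mg/L.
Mixed L₀ = (25.3×2.92 + 4.36×148)/(29.66) = 719.2/29.66 = 24.25 mg/L.
Initial deficit D₀ = C_s − DO₀ = 8.48 − 6.331 = 2.149 mg/L.
D(0.803) = [0.373×24.25/(0.541−0.373)](e^(−0.373×0.803) − e^(−0.541×0.803)) + 2.149 e^(−0.541×0.803)
= 53.83 × (0.7412 − 0.6476) + 2.149 × 0.6476 = 6.427 mg/L.
DO = 8.48 − 6.427 = 2.053 mg/L.

DO ≈ 2.05 mg/L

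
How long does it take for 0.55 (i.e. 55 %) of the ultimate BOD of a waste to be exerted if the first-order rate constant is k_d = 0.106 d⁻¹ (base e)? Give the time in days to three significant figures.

y/L₀ = 1 − e^(−k_d t) = 0.55 ⇒ e^(−k_d t) = 0.450
t = −ln(0.450) / 0.106 = 0.7985 / 0.106 = 7.533 d.

t ≈ 7.53 d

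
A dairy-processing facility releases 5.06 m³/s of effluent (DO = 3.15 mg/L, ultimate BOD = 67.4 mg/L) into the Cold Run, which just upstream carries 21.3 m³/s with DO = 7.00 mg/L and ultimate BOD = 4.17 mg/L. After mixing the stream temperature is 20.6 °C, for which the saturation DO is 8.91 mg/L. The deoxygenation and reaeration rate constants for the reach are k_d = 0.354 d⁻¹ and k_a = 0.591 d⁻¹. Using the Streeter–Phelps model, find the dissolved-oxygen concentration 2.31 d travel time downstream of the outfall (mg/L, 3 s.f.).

Mixed DO = (21.3×7.00 + 5.06×3.15)/(21.3+5.06) = 165.0/26.36 = 6.261 mg/L.
Mixed L₀ = (21.3×4.17 + 5.06×67.4)/(26.36) = 429.9/26.36 = 16.31 mg/L.
Initial deficit D₀ = C_s − DO₀ = 8.91 − 6.261 = 2.649 mg/L.
D(2.31) = [0.354×16.31/(0.591−0.354)](e^(−0.354×2.31) − e^(−0.591×2.31)) + 2.649 e^(−0.591×2.31)
= 24.36 × (0.4414 − 0.2553) + 2.649 × 0.2553 = 5.209 mg/L.
DO = 8.91 − 5.209 = 3.701 mg/L.

DO ≈ 3.70 mg/L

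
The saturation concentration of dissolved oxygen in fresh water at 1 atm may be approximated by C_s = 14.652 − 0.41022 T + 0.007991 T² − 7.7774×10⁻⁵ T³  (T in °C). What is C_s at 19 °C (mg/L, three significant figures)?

C_s = 14.652 − 0.41022×19 + 0.007991×19² − 7.7774×10⁻⁵×19³ = 9.209 mg/L.

C_s ≈ 9.21 mg/L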